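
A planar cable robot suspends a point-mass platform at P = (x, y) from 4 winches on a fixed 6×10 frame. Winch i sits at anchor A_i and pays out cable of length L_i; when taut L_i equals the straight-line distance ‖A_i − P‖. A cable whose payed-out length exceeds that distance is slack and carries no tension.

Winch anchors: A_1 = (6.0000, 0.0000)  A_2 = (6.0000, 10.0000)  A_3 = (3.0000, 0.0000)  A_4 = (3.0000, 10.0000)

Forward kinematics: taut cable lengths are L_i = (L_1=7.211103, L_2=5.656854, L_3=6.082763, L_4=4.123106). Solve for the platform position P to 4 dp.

circle eqns → linear via eq_j − eq_1; set c_j = A_j·A_j − L_j²
c_1 = 36.0000+0.0000−52.0000 = -16.0000
0.0000·x − 20.0000·y = c_1−c_2 = -120.0000
6.0000·x + 0.0000·y = c_1−c_3 = 12.0000
6.0000·x − 20.0000·y = c_1−c_4 = -108.0000
solve first two rows → x=2.0000, y=6.0000
check cable 4: ‖A_4−P‖² = 17.0000 ≈ L_4² = 17.0000 ✓

(2.0000, 6.0000)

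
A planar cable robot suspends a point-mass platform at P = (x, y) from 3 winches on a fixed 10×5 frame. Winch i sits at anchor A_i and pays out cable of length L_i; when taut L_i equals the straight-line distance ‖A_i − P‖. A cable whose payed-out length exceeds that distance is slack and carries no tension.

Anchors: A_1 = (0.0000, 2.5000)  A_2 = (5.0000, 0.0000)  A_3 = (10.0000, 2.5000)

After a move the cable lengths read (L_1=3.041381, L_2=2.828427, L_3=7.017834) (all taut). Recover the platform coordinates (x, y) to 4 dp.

(3.0000, 2.0000)

expand ‖A_i−P‖²=L_i² and subtract eq 1 (k_i ≔ ‖A_i‖²−L_i²)
k_1 = 0.0000+6.2500−9.2500 = -3.0000
eq1−eq2 → [-10.0000  5.0000]·P = -20.0000
eq1−eq3 → [-20.0000  0.0000]·P = -60.0000
2×2 solve → P = (3.0000, 2.0000)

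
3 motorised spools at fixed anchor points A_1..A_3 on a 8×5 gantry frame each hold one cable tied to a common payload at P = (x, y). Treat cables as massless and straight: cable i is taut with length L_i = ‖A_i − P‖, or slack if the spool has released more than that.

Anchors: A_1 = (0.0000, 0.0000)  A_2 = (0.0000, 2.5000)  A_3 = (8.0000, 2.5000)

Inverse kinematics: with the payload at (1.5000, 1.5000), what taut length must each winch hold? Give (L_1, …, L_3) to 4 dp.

cable 1: Δx=-1.5000, Δy=-1.5000; L_1 = √(Δx²+Δy²) = 2.1213
cable 2: Δx=-1.5000, Δy=1.0000; L_2 = √(Δx²+Δy²) = 1.8028
cable 3: Δx=6.5000, Δy=1.0000; L_3 = √(Δx²+Δy²) = 6.5765

(2.1213, 1.8028, 6.5765)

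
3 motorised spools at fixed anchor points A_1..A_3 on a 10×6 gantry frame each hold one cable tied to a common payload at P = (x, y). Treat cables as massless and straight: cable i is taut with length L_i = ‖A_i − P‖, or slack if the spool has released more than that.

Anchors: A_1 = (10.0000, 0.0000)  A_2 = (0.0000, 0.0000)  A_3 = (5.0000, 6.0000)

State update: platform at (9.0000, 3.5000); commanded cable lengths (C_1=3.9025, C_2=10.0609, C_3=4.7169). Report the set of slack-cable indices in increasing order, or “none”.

1, 2

i=1: geometric 3.6401 vs commanded 3.9025 ⇒ slack
i=2: geometric 9.6566 vs commanded 10.0609 ⇒ slack
i=3: geometric 4.7170 vs commanded 4.7169 ⇒ taut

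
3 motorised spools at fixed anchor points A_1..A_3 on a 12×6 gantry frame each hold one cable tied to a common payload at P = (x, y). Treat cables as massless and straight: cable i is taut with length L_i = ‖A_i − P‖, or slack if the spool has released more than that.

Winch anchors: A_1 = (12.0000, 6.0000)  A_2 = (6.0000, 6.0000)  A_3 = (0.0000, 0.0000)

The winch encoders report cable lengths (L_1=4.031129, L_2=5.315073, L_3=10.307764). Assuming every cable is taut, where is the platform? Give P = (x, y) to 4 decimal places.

(10.0000, 2.5000)

circle eqns → linear via eq_j − eq_1; set c_j = A_j·A_j − L_j²
c_1 = 144.0000+36.0000−16.2500 = 163.7500
12.0000·x + 0.0000·y = c_1−c_2 = 120.0000
24.0000·x + 12.0000·y = c_1−c_3 = 270.0000
solve first two rows → x=10.0000, y=2.5000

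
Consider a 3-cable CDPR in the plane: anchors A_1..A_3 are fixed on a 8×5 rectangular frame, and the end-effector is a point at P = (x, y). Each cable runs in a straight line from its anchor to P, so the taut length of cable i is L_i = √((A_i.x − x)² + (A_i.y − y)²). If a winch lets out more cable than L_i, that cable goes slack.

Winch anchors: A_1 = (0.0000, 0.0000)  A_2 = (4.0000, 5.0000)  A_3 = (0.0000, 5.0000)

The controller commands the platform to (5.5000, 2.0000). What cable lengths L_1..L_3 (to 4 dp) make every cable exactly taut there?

(5.8523, 3.3541, 6.2650)

cable 1: Δx=-5.5000, Δy=-2.0000; L_1 = √(Δx²+Δy²) = 5.8523
cable 2: Δx=-1.5000, Δy=3.0000; L_2 = √(Δx²+Δy²) = 3.3541
cable 3: Δx=-5.5000, Δy=3.0000; L_3 = √(Δx²+Δy²) = 6.2650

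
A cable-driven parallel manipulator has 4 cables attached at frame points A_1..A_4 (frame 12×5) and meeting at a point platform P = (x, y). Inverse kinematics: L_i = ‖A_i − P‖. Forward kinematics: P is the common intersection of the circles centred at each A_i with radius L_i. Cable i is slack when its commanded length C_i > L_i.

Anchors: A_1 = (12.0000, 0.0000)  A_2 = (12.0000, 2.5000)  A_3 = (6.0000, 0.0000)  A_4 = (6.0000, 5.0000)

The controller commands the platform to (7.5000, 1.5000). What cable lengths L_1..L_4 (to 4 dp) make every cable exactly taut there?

L_1 = √((12.0000−7.5000)² + (0.0000−1.5000)²) = 4.7434
L_2 = √((12.0000−7.5000)² + (2.5000−1.5000)²) = 4.6098
L_3 = √((6.0000−7.5000)² + (0.0000−1.5000)²) = 2.1213
L_4 = √((6.0000−7.5000)² + (5.0000−1.5000)²) = 3.8079

(4.7434, 4.6098, 2.1213, 3.8079)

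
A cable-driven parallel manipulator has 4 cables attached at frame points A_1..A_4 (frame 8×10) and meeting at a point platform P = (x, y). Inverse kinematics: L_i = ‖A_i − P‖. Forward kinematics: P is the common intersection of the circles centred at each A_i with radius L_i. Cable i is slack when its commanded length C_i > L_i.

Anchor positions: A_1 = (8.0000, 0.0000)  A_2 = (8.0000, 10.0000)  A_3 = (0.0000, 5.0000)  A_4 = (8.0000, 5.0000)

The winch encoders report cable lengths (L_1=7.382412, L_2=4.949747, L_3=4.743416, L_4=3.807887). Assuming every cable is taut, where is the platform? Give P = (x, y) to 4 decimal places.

circle eqns → linear via eq_j − eq_1; set c_j = A_j·A_j − L_j²
c_1 = 64.0000+0.0000−54.5000 = 9.5000
0.0000·x − 20.0000·y = c_1−c_2 = -130.0000
16.0000·x − 10.0000·y = c_1−c_3 = 7.0000
0.0000·x − 10.0000·y = c_1−c_4 = -65.0000
solve first two rows → x=4.5000, y=6.5000
check cable 4: ‖A_4−P‖² = 14.5000 ≈ L_4² = 14.5000 ✓

(4.5000, 6.5000)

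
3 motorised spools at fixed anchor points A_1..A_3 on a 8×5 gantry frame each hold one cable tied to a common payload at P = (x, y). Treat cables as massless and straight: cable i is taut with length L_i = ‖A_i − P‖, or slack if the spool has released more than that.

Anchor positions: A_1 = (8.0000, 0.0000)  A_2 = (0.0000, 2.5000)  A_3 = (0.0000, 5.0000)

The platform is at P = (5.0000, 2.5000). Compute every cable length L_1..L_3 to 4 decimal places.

L_1: Δ = A_1−P = (3.0000, -2.5000) → ‖Δ‖ = √15.2500 = 3.9051
L_2: Δ = A_2−P = (-5.0000, 0.0000) → ‖Δ‖ = √25.0000 = 5.0000
L_3: Δ = A_3−P = (-5.0000, 2.5000) → ‖Δ‖ = √31.2500 = 5.5902

(3.9051, 5.0000, 5.5902)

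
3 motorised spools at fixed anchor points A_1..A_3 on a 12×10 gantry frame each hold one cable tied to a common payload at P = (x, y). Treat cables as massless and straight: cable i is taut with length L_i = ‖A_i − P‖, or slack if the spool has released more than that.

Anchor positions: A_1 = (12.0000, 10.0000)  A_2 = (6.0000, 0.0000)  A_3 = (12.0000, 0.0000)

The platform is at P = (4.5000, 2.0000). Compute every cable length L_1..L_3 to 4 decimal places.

cable 1: Δx=7.5000, Δy=8.0000; L_1 = √(Δx²+Δy²) = 10.9659
cable 2: Δx=1.5000, Δy=-2.0000; L_2 = √(Δx²+Δy²) = 2.5000
cable 3: Δx=7.5000, Δy=-2.0000; L_3 = √(Δx²+Δy²) = 7.7621

(10.9659, 2.5000, 7.7621)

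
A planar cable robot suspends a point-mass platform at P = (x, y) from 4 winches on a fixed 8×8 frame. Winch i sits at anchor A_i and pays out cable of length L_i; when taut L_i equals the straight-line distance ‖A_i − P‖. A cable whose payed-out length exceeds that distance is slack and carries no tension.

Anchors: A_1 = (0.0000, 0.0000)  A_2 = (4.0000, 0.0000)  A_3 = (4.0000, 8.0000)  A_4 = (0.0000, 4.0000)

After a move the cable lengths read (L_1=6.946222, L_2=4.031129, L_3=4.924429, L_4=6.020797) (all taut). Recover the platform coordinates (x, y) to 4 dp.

expand ‖A_i−P‖²=L_i² and subtract eq 1 (q_i ≔ ‖A_i‖²−L_i²)
q_1 = 0.0000+0.0000−48.2500 = -48.2500
eq1−eq2 → [-8.0000  0.0000]·P = -48.0000
eq1−eq3 → [-8.0000  -16.0000]·P = -104.0000
eq1−eq4 → [0.0000  -8.0000]·P = -28.0000
2×2 solve → P = (6.0000, 3.5000)
check cable 4: ‖A_4−P‖² = 36.2500 ≈ L_4² = 36.2500 ✓

(6.0000, 3.5000)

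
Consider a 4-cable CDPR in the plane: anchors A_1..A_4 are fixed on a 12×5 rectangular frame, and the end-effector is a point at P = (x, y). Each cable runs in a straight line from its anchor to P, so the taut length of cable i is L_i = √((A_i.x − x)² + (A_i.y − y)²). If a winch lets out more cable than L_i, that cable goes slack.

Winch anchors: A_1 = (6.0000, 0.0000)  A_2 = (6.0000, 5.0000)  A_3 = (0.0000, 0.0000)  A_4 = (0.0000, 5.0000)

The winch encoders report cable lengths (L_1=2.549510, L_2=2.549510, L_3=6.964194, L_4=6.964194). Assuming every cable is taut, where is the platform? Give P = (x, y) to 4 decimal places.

expand ‖A_i−P‖²=L_i² and subtract eq 1 (c_i ≔ ‖A_i‖²−L_i²)
c_1 = 36.0000+0.0000−6.5000 = 29.5000
eq1−eq2 → [0.0000  -10.0000]·P = -25.0000
eq1−eq3 → [12.0000  0.0000]·P = 78.0000
eq1−eq4 → [12.0000  -10.0000]·P = 53.0000
2×2 solve → P = (6.5000, 2.5000)
check cable 4: ‖A_4−P‖² = 48.5000 ≈ L_4² = 48.5000 ✓

(6.5000, 2.5000)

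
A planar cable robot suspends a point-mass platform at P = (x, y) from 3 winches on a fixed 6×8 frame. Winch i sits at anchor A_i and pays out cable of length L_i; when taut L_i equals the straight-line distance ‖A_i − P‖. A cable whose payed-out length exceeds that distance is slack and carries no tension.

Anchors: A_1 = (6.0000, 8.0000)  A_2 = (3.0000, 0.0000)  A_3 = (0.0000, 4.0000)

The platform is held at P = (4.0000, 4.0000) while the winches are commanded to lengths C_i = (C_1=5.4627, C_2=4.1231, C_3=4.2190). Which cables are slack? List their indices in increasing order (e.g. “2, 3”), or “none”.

1, 3

cable 1: √((2.0000)²+(4.0000)²)=4.4721, C_1=5.4627: slack
cable 2: √((-1.0000)²+(-4.0000)²)=4.1231, C_2=4.1231: taut
cable 3: √((-4.0000)²+(0.0000)²)=4.0000, C_3=4.2190: slack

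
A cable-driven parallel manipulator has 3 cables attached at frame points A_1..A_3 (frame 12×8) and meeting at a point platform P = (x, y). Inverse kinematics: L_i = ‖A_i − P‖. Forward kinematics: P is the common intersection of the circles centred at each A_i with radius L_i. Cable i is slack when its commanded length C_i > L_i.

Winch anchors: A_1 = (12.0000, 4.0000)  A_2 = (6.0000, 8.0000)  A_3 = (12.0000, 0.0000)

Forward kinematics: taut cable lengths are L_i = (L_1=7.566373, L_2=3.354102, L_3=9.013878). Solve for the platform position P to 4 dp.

circle eqns → linear via eq_j − eq_1; set c_j = A_j·A_j − L_j²
c_1 = 144.0000+16.0000−57.2500 = 102.7500
12.0000·x − 8.0000·y = c_1−c_2 = 14.0000
0.0000·x + 8.0000·y = c_1−c_3 = 40.0000
solve first two rows → x=4.5000, y=5.0000

(4.5000, 5.0000)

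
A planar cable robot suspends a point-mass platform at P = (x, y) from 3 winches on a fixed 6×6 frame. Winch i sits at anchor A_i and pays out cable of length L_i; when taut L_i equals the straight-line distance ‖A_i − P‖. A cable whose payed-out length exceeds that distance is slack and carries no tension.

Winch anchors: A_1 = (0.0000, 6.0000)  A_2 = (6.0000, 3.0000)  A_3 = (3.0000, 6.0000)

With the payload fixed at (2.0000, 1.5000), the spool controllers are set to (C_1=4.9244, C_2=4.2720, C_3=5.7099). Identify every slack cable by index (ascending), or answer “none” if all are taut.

3

i=1: geometric 4.9244 vs commanded 4.9244 ⇒ taut
i=2: geometric 4.2720 vs commanded 4.2720 ⇒ taut
i=3: geometric 4.6098 vs commanded 5.7099 ⇒ slack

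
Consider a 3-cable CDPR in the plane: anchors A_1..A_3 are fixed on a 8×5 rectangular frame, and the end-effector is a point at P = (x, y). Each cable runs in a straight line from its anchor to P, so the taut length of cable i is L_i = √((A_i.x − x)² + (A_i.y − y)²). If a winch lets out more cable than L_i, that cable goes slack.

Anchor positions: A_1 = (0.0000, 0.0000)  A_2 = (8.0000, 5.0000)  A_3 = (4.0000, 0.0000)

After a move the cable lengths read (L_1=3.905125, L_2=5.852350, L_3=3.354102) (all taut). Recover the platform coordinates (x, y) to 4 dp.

each cable: (A_i−P)·(A_i−P) = L_i²; let q_i = ‖A_i‖²−L_i²
q_1 = 0.0000+0.0000−15.2500 = -15.2500
row 1: -16.0000x − 10.0000y = -70.0000  (q_2=54.7500)
row 2: -8.0000x + 0.0000y = -20.0000  (q_3=4.7500)
Cramer on rows 1–2 → x = 2.5000, y = 3.0000

(2.5000, 3.0000)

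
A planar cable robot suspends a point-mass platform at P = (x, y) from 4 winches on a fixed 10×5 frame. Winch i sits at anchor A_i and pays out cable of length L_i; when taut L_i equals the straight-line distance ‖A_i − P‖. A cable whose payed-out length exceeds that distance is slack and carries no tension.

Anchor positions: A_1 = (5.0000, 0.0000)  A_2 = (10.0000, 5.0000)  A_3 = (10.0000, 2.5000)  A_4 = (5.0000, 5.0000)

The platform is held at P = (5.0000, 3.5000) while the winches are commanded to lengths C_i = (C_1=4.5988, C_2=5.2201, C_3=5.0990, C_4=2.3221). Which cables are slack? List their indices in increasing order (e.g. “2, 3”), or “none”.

i=1: geometric 3.5000 vs commanded 4.5988 ⇒ slack
i=2: geometric 5.2202 vs commanded 5.2201 ⇒ taut
i=3: geometric 5.0990 vs commanded 5.0990 ⇒ taut
i=4: geometric 1.5000 vs commanded 2.3221 ⇒ slack

1, 4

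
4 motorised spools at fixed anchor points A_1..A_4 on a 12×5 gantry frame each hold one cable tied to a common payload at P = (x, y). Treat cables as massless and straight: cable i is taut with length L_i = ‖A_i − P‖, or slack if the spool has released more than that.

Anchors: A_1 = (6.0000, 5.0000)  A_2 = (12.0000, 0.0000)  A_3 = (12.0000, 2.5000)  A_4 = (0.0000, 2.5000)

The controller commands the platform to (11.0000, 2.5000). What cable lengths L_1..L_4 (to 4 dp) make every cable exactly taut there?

(5.5902, 2.6926, 1.0000, 11.0000)

cable 1: Δx=-5.0000, Δy=2.5000; L_1 = √(Δx²+Δy²) = 5.5902
cable 2: Δx=1.0000, Δy=-2.5000; L_2 = √(Δx²+Δy²) = 2.6926
cable 3: Δx=1.0000, Δy=0.0000; L_3 = √(Δx²+Δy²) = 1.0000
cable 4: Δx=-11.0000, Δy=0.0000; L_4 = √(Δx²+Δy²) = 11.0000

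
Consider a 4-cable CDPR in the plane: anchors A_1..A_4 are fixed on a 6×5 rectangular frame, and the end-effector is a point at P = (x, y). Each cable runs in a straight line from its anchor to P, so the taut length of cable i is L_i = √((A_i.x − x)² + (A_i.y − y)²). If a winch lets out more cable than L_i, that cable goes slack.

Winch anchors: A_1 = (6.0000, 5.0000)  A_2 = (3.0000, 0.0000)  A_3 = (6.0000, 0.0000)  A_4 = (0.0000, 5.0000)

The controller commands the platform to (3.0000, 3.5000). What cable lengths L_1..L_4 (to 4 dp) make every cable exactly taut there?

L_1 = √((6.0000−3.0000)² + (5.0000−3.5000)²) = 3.3541
L_2 = √((3.0000−3.0000)² + (0.0000−3.5000)²) = 3.5000
L_3 = √((6.0000−3.0000)² + (0.0000−3.5000)²) = 4.6098
L_4 = √((0.0000−3.0000)² + (5.0000−3.5000)²) = 3.3541

(3.3541, 3.5000, 4.6098, 3.3541)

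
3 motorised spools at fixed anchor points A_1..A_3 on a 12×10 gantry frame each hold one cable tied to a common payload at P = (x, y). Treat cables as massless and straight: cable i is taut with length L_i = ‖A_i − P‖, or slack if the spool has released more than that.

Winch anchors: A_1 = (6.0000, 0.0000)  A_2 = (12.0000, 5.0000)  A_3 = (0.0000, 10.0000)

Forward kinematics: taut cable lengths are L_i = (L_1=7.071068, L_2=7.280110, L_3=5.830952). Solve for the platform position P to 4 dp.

each cable: (A_i−P)·(A_i−P) = L_i²; let k_i = ‖A_i‖²−L_i²
k_1 = 36.0000+0.0000−50.0000 = -14.0000
row 1: -12.0000x − 10.0000y = -130.0000  (k_2=116.0000)
row 2: 12.0000x − 20.0000y = -80.0000  (k_3=66.0000)
Cramer on rows 1–2 → x = 5.0000, y = 7.0000

(5.0000, 7.0000)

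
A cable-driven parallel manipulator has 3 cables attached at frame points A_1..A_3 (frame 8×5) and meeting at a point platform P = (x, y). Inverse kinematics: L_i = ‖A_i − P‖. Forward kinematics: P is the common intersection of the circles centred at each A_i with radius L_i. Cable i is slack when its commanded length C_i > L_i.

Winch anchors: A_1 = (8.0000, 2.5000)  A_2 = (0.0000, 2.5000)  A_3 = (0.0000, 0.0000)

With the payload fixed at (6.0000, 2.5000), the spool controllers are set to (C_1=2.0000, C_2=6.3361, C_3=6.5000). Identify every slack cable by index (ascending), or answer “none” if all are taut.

2

cable 1: √((2.0000)²+(0.0000)²)=2.0000, C_1=2.0000: taut
cable 2: √((-6.0000)²+(0.0000)²)=6.0000, C_2=6.3361: slack
cable 3: √((-6.0000)²+(-2.5000)²)=6.5000, C_3=6.5000: taut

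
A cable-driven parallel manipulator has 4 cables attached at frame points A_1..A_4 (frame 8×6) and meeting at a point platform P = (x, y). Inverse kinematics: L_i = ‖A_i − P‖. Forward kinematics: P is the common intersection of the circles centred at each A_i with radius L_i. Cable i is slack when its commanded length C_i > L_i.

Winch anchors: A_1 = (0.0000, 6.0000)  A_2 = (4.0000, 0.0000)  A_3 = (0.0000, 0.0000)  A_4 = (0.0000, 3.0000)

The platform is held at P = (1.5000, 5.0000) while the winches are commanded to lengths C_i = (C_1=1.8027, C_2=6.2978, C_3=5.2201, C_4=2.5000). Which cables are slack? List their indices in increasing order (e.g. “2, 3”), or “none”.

2

i=1: geometric 1.8028 vs commanded 1.8027 ⇒ taut
i=2: geometric 5.5902 vs commanded 6.2978 ⇒ slack
i=3: geometric 5.2202 vs commanded 5.2201 ⇒ taut
i=4: geometric 2.5000 vs commanded 2.5000 ⇒ taut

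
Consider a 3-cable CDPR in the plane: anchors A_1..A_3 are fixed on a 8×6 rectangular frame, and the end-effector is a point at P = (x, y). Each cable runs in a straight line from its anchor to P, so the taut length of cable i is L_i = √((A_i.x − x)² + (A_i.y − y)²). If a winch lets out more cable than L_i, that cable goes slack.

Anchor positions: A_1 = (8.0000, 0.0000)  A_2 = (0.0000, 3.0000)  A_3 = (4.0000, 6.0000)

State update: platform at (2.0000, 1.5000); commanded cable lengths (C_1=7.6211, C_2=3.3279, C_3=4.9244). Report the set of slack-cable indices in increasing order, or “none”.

1, 2

cable 1: L_1 = ‖A_1−P‖ = 6.1847;  C_1 = 7.6211 → slack
cable 2: L_2 = ‖A_2−P‖ = 2.5000;  C_2 = 3.3279 → slack
cable 3: L_3 = ‖A_3−P‖ = 4.9244;  C_3 = 4.9244 → taut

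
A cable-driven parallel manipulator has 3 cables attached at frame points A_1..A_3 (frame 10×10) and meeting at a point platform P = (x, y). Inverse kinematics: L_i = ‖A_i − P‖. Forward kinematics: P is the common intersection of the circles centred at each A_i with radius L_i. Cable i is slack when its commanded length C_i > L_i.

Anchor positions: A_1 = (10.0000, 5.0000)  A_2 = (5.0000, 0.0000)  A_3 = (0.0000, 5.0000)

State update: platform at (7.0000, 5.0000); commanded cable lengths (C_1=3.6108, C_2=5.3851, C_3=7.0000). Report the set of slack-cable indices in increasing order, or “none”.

i=1: geometric 3.0000 vs commanded 3.6108 ⇒ slack
i=2: geometric 5.3852 vs commanded 5.3851 ⇒ taut
i=3: geometric 7.0000 vs commanded 7.0000 ⇒ taut

1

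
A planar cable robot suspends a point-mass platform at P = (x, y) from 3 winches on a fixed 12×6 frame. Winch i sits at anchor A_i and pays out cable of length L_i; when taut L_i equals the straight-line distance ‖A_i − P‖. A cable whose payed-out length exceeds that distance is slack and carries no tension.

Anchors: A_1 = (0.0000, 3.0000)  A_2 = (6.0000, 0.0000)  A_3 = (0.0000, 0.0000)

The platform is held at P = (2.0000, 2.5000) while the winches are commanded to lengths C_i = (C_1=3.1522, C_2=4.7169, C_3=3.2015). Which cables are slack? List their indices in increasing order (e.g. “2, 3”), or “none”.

cable 1: √((-2.0000)²+(0.5000)²)=2.0616, C_1=3.1522: slack
cable 2: √((4.0000)²+(-2.5000)²)=4.7170, C_2=4.7169: taut
cable 3: √((-2.0000)²+(-2.5000)²)=3.2016, C_3=3.2015: taut

1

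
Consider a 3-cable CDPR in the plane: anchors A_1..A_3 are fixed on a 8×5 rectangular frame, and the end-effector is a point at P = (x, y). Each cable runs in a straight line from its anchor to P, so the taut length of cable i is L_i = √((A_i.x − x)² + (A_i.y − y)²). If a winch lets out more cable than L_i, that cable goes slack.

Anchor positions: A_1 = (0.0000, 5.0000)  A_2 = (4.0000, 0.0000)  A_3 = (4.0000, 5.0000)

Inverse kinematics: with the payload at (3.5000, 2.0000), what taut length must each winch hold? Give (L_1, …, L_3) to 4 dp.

(4.6098, 2.0616, 3.0414)

L_1 = √((0.0000−3.5000)² + (5.0000−2.0000)²) = 4.6098
L_2 = √((4.0000−3.5000)² + (0.0000−2.0000)²) = 2.0616
L_3 = √((4.0000−3.5000)² + (5.0000−2.0000)²) = 3.0414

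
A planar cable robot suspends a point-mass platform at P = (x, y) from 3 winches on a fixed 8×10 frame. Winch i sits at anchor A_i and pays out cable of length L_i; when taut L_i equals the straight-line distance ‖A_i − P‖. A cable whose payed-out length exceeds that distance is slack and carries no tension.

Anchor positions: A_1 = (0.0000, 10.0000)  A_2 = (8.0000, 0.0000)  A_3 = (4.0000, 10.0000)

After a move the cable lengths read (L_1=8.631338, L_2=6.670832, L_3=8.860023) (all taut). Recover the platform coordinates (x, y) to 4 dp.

circle eqns → linear via eq_j − eq_1; set c_j = A_j·A_j − L_j²
c_1 = 0.0000+100.0000−74.5000 = 25.5000
-16.0000·x + 20.0000·y = c_1−c_2 = 6.0000
-8.0000·x + 0.0000·y = c_1−c_3 = -12.0000
solve first two rows → x=1.5000, y=1.5000

(1.5000, 1.5000)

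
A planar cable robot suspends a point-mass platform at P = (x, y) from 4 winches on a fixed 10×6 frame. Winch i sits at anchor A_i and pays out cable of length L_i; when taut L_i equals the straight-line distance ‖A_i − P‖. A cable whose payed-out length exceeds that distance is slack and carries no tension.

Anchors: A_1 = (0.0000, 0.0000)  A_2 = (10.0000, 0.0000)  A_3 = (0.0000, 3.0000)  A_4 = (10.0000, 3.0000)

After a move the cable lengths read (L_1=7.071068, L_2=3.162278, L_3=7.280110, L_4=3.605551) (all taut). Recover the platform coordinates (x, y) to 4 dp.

(7.0000, 1.0000)

circle eqns → linear via eq_j − eq_1; set k_j = A_j·A_j − L_j²
k_1 = 0.0000+0.0000−50.0000 = -50.0000
-20.0000·x + 0.0000·y = k_1−k_2 = -140.0000
0.0000·x − 6.0000·y = k_1−k_3 = -6.0000
-20.0000·x − 6.0000·y = k_1−k_4 = -146.0000
solve first two rows → x=7.0000, y=1.0000
check cable 4: ‖A_4−P‖² = 13.0000 ≈ L_4² = 13.0000 ✓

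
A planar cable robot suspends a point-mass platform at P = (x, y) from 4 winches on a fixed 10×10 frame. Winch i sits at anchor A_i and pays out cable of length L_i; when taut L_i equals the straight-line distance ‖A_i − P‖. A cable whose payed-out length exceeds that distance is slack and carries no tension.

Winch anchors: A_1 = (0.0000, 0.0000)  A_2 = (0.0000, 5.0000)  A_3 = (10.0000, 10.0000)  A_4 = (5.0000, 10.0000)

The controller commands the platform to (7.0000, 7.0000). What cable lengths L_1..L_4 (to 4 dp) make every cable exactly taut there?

cable 1: Δx=-7.0000, Δy=-7.0000; L_1 = √(Δx²+Δy²) = 9.8995
cable 2: Δx=-7.0000, Δy=-2.0000; L_2 = √(Δx²+Δy²) = 7.2801
cable 3: Δx=3.0000, Δy=3.0000; L_3 = √(Δx²+Δy²) = 4.2426
cable 4: Δx=-2.0000, Δy=3.0000; L_4 = √(Δx²+Δy²) = 3.6056

(9.8995, 7.2801, 4.2426, 3.6056)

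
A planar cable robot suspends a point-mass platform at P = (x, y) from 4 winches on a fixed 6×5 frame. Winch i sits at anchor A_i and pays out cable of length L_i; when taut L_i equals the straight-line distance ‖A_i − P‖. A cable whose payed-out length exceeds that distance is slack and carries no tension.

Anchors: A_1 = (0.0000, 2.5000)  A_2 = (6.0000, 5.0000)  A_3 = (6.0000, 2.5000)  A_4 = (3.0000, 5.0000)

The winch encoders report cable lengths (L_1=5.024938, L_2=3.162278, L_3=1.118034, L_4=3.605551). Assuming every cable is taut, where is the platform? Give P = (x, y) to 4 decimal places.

circle eqns → linear via eq_j − eq_1; set k_j = A_j·A_j − L_j²
k_1 = 0.0000+6.2500−25.2500 = -19.0000
-12.0000·x − 5.0000·y = k_1−k_2 = -70.0000
-12.0000·x + 0.0000·y = k_1−k_3 = -60.0000
-6.0000·x − 5.0000·y = k_1−k_4 = -40.0000
solve first two rows → x=5.0000, y=2.0000
check cable 4: ‖A_4−P‖² = 13.0000 ≈ L_4² = 13.0000 ✓

(5.0000, 2.0000)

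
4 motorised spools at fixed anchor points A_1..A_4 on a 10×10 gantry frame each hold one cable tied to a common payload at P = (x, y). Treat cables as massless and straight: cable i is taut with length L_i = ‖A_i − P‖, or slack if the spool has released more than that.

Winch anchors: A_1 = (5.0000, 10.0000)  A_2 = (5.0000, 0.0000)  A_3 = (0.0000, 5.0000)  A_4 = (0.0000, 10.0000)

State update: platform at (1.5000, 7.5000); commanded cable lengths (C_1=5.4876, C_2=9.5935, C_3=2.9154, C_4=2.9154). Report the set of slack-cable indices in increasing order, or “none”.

i=1: geometric 4.3012 vs commanded 5.4876 ⇒ slack
i=2: geometric 8.2765 vs commanded 9.5935 ⇒ slack
i=3: geometric 2.9155 vs commanded 2.9154 ⇒ taut
i=4: geometric 2.9155 vs commanded 2.9154 ⇒ taut

1, 2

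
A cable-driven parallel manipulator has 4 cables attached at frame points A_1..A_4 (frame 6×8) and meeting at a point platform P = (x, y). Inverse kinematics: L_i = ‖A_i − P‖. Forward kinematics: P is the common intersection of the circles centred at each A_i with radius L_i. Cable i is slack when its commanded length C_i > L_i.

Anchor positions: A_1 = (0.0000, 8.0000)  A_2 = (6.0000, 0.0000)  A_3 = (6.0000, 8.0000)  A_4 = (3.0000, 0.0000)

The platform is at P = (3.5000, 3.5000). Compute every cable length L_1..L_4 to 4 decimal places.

(5.7009, 4.3012, 5.1478, 3.5355)

L_1 = √((0.0000−3.5000)² + (8.0000−3.5000)²) = 5.7009
L_2 = √((6.0000−3.5000)² + (0.0000−3.5000)²) = 4.3012
L_3 = √((6.0000−3.5000)² + (8.0000−3.5000)²) = 5.1478
L_4 = √((3.0000−3.5000)² + (0.0000−3.5000)²) = 3.5355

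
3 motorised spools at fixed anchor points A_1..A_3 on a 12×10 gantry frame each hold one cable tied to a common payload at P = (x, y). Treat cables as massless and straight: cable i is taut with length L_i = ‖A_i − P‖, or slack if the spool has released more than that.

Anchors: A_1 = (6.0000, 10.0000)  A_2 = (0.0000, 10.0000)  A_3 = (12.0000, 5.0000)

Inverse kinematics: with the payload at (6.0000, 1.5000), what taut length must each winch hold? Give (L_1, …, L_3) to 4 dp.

cable 1: Δx=0.0000, Δy=8.5000; L_1 = √(Δx²+Δy²) = 8.5000
cable 2: Δx=-6.0000, Δy=8.5000; L_2 = √(Δx²+Δy²) = 10.4043
cable 3: Δx=6.0000, Δy=3.5000; L_3 = √(Δx²+Δy²) = 6.9462

(8.5000, 10.4043, 6.9462)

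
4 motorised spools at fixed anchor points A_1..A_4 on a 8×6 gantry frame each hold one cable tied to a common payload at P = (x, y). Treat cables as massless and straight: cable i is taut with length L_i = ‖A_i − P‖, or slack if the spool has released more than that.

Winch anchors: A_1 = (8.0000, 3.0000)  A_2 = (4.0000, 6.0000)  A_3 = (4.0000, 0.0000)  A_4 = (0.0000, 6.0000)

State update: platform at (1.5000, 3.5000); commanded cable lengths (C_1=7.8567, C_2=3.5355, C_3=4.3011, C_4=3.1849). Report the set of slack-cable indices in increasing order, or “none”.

cable 1: L_1 = ‖A_1−P‖ = 6.5192;  C_1 = 7.8567 → slack
cable 2: L_2 = ‖A_2−P‖ = 3.5355;  C_2 = 3.5355 → taut
cable 3: L_3 = ‖A_3−P‖ = 4.3012;  C_3 = 4.3011 → taut
cable 4: L_4 = ‖A_4−P‖ = 2.9155;  C_4 = 3.1849 → slack

1, 4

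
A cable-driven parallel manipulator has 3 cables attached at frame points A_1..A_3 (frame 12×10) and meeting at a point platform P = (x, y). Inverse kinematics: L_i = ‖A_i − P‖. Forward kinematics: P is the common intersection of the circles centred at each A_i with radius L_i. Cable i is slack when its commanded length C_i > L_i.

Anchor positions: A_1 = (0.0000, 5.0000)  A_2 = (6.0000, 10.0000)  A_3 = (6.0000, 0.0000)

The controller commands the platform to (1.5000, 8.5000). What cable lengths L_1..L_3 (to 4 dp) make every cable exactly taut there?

(3.8079, 4.7434, 9.6177)

L_1: Δ = A_1−P = (-1.5000, -3.5000) → ‖Δ‖ = √14.5000 = 3.8079
L_2: Δ = A_2−P = (4.5000, 1.5000) → ‖Δ‖ = √22.5000 = 4.7434
L_3: Δ = A_3−P = (4.5000, -8.5000) → ‖Δ‖ = √92.5000 = 9.6177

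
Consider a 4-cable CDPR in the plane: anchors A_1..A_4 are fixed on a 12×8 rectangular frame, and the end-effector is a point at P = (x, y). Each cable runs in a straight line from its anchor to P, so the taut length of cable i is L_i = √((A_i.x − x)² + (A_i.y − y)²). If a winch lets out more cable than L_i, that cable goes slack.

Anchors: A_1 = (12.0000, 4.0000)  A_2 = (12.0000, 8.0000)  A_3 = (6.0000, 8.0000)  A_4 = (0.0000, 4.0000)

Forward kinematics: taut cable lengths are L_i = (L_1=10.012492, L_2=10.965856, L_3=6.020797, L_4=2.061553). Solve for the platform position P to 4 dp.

(2.0000, 3.5000)

circle eqns → linear via eq_j − eq_1; set c_j = A_j·A_j − L_j²
c_1 = 144.0000+16.0000−100.2500 = 59.7500
0.0000·x − 8.0000·y = c_1−c_2 = -28.0000
12.0000·x − 8.0000·y = c_1−c_3 = -4.0000
24.0000·x + 0.0000·y = c_1−c_4 = 48.0000
solve first two rows → x=2.0000, y=3.5000
check cable 4: ‖A_4−P‖² = 4.2500 ≈ L_4² = 4.2500 ✓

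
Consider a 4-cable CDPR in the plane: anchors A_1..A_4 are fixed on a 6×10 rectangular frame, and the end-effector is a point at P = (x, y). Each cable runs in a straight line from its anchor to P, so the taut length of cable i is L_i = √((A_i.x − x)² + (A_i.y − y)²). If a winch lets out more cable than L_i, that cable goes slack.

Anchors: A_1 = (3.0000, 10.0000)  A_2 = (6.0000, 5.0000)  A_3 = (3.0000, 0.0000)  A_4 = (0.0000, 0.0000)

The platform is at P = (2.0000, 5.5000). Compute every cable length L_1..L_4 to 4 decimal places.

(4.6098, 4.0311, 5.5902, 5.8523)

L_1: Δ = A_1−P = (1.0000, 4.5000) → ‖Δ‖ = √21.2500 = 4.6098
L_2: Δ = A_2−P = (4.0000, -0.5000) → ‖Δ‖ = √16.2500 = 4.0311
L_3: Δ = A_3−P = (1.0000, -5.5000) → ‖Δ‖ = √31.2500 = 5.5902
L_4: Δ = A_4−P = (-2.0000, -5.5000) → ‖Δ‖ = √34.2500 = 5.8523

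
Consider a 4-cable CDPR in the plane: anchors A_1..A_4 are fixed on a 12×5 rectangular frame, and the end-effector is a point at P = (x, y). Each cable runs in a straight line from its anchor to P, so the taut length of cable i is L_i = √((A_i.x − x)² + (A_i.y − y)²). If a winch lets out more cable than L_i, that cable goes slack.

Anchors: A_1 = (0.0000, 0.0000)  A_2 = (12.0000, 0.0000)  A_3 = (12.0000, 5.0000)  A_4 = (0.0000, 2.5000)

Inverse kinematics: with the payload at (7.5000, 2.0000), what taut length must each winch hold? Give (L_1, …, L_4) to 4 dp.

L_1: Δ = A_1−P = (-7.5000, -2.0000) → ‖Δ‖ = √60.2500 = 7.7621
L_2: Δ = A_2−P = (4.5000, -2.0000) → ‖Δ‖ = √24.2500 = 4.9244
L_3: Δ = A_3−P = (4.5000, 3.0000) → ‖Δ‖ = √29.2500 = 5.4083
L_4: Δ = A_4−P = (-7.5000, 0.5000) → ‖Δ‖ = √56.5000 = 7.5166

(7.7621, 4.9244, 5.4083, 7.5166)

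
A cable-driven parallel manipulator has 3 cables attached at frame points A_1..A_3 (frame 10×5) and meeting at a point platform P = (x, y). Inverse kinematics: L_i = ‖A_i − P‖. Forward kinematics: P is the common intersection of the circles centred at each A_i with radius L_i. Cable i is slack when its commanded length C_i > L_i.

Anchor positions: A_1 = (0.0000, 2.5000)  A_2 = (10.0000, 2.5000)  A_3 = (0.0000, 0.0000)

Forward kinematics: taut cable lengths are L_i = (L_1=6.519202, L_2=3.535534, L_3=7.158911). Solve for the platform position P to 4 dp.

expand ‖A_i−P‖²=L_i² and subtract eq 1 (k_i ≔ ‖A_i‖²−L_i²)
k_1 = 0.0000+6.2500−42.5000 = -36.2500
eq1−eq2 → [-20.0000  0.0000]·P = -130.0000
eq1−eq3 → [0.0000  5.0000]·P = 15.0000
2×2 solve → P = (6.5000, 3.0000)

(6.5000, 3.0000)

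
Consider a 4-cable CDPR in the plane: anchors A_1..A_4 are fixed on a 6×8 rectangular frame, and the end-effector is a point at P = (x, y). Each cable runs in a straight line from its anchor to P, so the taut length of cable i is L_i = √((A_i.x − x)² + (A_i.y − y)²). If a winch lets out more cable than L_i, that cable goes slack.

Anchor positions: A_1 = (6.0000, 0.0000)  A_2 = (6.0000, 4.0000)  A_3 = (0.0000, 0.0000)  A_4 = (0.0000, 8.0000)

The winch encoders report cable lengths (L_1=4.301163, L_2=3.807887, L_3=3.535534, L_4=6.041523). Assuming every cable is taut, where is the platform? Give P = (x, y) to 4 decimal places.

each cable: (A_i−P)·(A_i−P) = L_i²; let k_i = ‖A_i‖²−L_i²
k_1 = 36.0000+0.0000−18.5000 = 17.5000
row 1: 0.0000x − 8.0000y = -20.0000  (k_2=37.5000)
row 2: 12.0000x + 0.0000y = 30.0000  (k_3=-12.5000)
row 3: 12.0000x − 16.0000y = -10.0000  (k_4=27.5000)
Cramer on rows 1–2 → x = 2.5000, y = 2.5000
check cable 4: ‖A_4−P‖² = 36.5000 ≈ L_4² = 36.5000 ✓

(2.5000, 2.5000)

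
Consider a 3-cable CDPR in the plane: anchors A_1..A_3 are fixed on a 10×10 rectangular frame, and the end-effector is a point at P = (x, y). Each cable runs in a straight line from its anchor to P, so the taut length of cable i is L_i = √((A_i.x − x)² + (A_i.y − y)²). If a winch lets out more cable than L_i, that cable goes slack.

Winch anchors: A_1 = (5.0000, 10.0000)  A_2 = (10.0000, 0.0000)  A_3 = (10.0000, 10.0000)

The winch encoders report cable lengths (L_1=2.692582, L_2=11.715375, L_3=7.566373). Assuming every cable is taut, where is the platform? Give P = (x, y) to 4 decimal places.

(2.5000, 9.0000)

circle eqns → linear via eq_j − eq_1; set k_j = A_j·A_j − L_j²
k_1 = 25.0000+100.0000−7.2500 = 117.7500
-10.0000·x + 20.0000·y = k_1−k_2 = 155.0000
-10.0000·x + 0.0000·y = k_1−k_3 = -25.0000
solve first two rows → x=2.5000, y=9.0000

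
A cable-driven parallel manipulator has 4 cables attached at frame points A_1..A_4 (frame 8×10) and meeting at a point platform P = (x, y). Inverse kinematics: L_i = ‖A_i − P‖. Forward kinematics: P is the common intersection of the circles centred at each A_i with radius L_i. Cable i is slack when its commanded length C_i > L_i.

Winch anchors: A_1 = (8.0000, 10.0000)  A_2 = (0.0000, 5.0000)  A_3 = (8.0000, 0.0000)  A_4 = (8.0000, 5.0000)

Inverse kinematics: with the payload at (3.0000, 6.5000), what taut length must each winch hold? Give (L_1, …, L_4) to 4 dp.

L_1: Δ = A_1−P = (5.0000, 3.5000) → ‖Δ‖ = √37.2500 = 6.1033
L_2: Δ = A_2−P = (-3.0000, -1.5000) → ‖Δ‖ = √11.2500 = 3.3541
L_3: Δ = A_3−P = (5.0000, -6.5000) → ‖Δ‖ = √67.2500 = 8.2006
L_4: Δ = A_4−P = (5.0000, -1.5000) → ‖Δ‖ = √27.2500 = 5.2202

(6.1033, 3.3541, 8.2006, 5.2202)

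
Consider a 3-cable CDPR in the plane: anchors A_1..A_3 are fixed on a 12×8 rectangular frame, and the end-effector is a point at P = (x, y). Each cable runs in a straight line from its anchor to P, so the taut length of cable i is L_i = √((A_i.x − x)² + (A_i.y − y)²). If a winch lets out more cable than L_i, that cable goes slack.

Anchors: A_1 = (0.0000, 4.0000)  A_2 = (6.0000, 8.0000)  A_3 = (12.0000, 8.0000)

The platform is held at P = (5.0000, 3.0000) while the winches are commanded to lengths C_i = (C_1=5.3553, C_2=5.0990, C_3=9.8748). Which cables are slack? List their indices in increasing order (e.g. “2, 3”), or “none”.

cable 1: √((-5.0000)²+(1.0000)²)=5.0990, C_1=5.3553: slack
cable 2: √((1.0000)²+(5.0000)²)=5.0990, C_2=5.0990: taut
cable 3: √((7.0000)²+(5.0000)²)=8.6023, C_3=9.8748: slack

1, 3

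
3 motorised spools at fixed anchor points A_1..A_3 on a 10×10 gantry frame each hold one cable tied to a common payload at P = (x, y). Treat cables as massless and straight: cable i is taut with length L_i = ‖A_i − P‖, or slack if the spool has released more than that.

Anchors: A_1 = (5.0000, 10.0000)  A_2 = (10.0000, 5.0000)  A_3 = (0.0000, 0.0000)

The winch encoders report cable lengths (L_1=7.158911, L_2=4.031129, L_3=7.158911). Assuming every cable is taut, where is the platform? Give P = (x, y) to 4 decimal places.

(6.5000, 3.0000)

each cable: (A_i−P)·(A_i−P) = L_i²; let c_i = ‖A_i‖²−L_i²
c_1 = 25.0000+100.0000−51.2500 = 73.7500
row 1: -10.0000x + 10.0000y = -35.0000  (c_2=108.7500)
row 2: 10.0000x + 20.0000y = 125.0000  (c_3=-51.2500)
Cramer on rows 1–2 → x = 6.5000, y = 3.0000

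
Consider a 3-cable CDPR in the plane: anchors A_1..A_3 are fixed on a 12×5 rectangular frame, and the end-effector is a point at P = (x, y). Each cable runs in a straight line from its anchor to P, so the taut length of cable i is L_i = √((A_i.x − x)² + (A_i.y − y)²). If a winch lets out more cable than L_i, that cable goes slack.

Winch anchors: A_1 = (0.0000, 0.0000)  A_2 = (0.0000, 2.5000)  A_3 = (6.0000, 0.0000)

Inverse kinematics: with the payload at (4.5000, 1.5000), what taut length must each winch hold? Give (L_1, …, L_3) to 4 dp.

cable 1: Δx=-4.5000, Δy=-1.5000; L_1 = √(Δx²+Δy²) = 4.7434
cable 2: Δx=-4.5000, Δy=1.0000; L_2 = √(Δx²+Δy²) = 4.6098
cable 3: Δx=1.5000, Δy=-1.5000; L_3 = √(Δx²+Δy²) = 2.1213

(4.7434, 4.6098, 2.1213)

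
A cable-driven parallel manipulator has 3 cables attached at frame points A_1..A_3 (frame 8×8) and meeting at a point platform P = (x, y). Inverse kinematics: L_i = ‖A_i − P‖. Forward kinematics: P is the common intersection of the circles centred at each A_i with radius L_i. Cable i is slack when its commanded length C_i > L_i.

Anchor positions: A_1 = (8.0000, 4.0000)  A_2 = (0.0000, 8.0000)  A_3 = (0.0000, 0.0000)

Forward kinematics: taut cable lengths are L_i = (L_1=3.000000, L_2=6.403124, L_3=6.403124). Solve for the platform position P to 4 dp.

(5.0000, 4.0000)

circle eqns → linear via eq_j − eq_1; set q_j = A_j·A_j − L_j²
q_1 = 64.0000+16.0000−9.0000 = 71.0000
16.0000·x − 8.0000·y = q_1−q_2 = 48.0000
16.0000·x + 8.0000·y = q_1−q_3 = 112.0000
solve first two rows → x=5.0000, y=4.0000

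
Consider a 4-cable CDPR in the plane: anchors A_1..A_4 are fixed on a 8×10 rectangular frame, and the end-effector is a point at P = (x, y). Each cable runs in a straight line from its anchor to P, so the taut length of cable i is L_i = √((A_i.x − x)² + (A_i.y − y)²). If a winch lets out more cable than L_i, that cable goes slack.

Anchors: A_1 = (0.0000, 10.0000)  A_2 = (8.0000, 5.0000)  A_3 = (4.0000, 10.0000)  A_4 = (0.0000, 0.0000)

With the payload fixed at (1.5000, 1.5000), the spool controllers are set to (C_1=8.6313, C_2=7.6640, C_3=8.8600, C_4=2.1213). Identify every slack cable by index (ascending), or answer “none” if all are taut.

2

cable 1: √((-1.5000)²+(8.5000)²)=8.6313, C_1=8.6313: taut
cable 2: √((6.5000)²+(3.5000)²)=7.3824, C_2=7.6640: slack
cable 3: √((2.5000)²+(8.5000)²)=8.8600, C_3=8.8600: taut
cable 4: √((-1.5000)²+(-1.5000)²)=2.1213, C_4=2.1213: taut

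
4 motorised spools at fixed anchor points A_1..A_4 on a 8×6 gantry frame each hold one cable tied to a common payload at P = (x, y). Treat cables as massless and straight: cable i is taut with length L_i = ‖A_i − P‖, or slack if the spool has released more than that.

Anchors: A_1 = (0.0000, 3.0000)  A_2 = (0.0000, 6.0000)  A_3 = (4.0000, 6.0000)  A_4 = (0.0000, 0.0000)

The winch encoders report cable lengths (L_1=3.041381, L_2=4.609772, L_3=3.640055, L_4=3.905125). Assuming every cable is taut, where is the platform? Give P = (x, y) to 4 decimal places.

(3.0000, 2.5000)

each cable: (A_i−P)·(A_i−P) = L_i²; let k_i = ‖A_i‖²−L_i²
k_1 = 0.0000+9.0000−9.2500 = -0.2500
row 1: 0.0000x − 6.0000y = -15.0000  (k_2=14.7500)
row 2: -8.0000x − 6.0000y = -39.0000  (k_3=38.7500)
row 3: 0.0000x + 6.0000y = 15.0000  (k_4=-15.2500)
Cramer on rows 1–2 → x = 3.0000, y = 2.5000
check cable 4: ‖A_4−P‖² = 15.2500 ≈ L_4² = 15.2500 ✓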